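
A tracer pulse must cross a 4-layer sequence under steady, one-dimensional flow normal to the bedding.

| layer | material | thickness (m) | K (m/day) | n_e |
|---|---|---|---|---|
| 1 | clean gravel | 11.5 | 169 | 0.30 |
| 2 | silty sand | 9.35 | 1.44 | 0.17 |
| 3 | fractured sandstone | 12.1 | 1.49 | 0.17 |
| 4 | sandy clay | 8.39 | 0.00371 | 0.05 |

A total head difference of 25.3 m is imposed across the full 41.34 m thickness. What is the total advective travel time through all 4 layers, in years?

1.85

With flow normal to the layers, continuity requires the same specific discharge q through every layer.
Σ(b_i/K_i) = 11.5/169 + 9.35/1.44 + 12.1/1.49 + 8.39/0.00371 = 2276 d.
q = Δh / Σ(b_i/K_i) = 25.3 / 2276 = 0.01112 m/day.
In each layer the seepage velocity is v_i = q/n_i, so the layer transit time is t_i = b_i·n_i / q:
  layer 1 (clean gravel): t_1 = 11.5 × 0.30 / 0.01112 = 310.4 d
  layer 2 (silty sand): t_2 = 9.35 × 0.17 / 0.01112 = 143.0 d
  layer 3 (fractured sandstone): t_3 = 12.1 × 0.17 / 0.01112 = 185.1 d
  layer 4 (sandy clay): t_4 = 8.39 × 0.05 / 0.01112 = 37.74 d
Total t = Σ t_i = 676.2 days = 1.851 years.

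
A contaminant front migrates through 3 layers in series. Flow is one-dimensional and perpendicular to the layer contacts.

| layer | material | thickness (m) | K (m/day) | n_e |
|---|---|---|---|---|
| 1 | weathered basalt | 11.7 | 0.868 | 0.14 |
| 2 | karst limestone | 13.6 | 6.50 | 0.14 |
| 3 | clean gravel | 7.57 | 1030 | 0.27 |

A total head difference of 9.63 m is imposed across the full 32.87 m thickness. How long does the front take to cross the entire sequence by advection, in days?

9.04

With flow normal to the layers, continuity requires the same specific discharge q through every layer.
Σ(b_i/K_i) = 11.7/0.868 + 13.6/6.50 + 7.57/1030 = 15.58 d.
q = Δh / Σ(b_i/K_i) = 9.63 / 15.58 = 0.6181 m/day.
In each layer the seepage velocity is v_i = q/n_i, so the layer transit time is t_i = b_i·n_i / q:
  layer 1 (weathered basalt): t_1 = 11.7 × 0.14 / 0.6181 = 2.650 d
  layer 2 (karst limestone): t_2 = 13.6 × 0.14 / 0.6181 = 3.080 d
  layer 3 (clean gravel): t_3 = 7.57 × 0.27 / 0.6181 = 3.307 d
Total t = Σ t_i = 9.037 days.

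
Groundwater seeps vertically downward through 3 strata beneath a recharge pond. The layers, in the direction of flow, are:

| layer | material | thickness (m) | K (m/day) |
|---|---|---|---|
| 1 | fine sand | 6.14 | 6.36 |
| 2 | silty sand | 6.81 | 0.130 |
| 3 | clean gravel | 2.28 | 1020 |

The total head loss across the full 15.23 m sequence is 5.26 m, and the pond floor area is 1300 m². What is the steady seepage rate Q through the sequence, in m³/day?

Flow is perpendicular to layering, so the layers act in series and the equivalent K is the thickness-weighted harmonic mean.
Total thickness L = 6.14 + 6.81 + 2.28 = 15.23 m.
Σ(b_i/K_i) = 6.14/6.36 + 6.81/0.130 + 2.28/1020 = 53.35 d.
K_eq = L / Σ(b_i/K_i) = 15.23 / 53.35 = 0.2855 m/day.
Q = K_eq · A · (Δh/L) = 0.2855 × 1300 × (5.26/15.23) = 128.2 m³/day.

128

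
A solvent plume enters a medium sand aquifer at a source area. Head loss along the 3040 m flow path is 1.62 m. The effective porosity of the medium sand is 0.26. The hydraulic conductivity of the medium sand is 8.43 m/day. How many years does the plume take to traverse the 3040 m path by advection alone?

Hydraulic gradient i = Δh / L = 1.62 / 3040 = 0.0005329.
Darcy flux q = K · i = 8.430 × 0.0005329 = 0.004492 m/day.
Seepage velocity v = q / n_e = 0.004492 / 0.26 = 0.01728 m/day.
Travel time t = L / v = 3040 / 0.01728 = 1.759e+05 days = 481.7 years.

482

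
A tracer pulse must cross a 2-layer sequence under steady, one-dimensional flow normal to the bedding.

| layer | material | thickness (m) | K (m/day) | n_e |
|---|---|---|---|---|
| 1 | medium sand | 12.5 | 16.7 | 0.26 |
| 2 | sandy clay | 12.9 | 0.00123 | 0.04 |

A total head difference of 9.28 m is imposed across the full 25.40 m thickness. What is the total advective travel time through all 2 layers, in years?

11.7

With flow normal to the layers, continuity requires the same specific discharge q through every layer.
Σ(b_i/K_i) = 12.5/16.7 + 12.9/0.00123 = 10489 d.
q = Δh / Σ(b_i/K_i) = 9.28 / 10489 = 0.0008848 m/day.
In each layer the seepage velocity is v_i = q/n_i, so the layer transit time is t_i = b_i·n_i / q:
  layer 1 (medium sand): t_1 = 12.5 × 0.26 / 0.0008848 = 3673 d
  layer 2 (sandy clay): t_2 = 12.9 × 0.04 / 0.0008848 = 583.2 d
Total t = Σ t_i = 4256 days = 11.65 years.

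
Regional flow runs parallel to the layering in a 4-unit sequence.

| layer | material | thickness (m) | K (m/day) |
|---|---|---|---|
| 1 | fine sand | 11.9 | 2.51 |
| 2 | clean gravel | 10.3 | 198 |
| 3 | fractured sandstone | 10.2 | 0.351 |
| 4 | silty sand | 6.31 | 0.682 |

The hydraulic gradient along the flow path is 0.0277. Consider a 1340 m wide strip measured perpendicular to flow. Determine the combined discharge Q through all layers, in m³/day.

Flow is parallel to layering, so each bed carries its own Darcy discharge and the transmissivities add.
Σ(K_i·b_i) = 2.51×11.9 + 198×10.3 + 0.351×10.2 + 0.682×6.31 = 2077 m²/day.
Hydraulic gradient i = 0.0277.
Q = Σ(K_i·b_i) · W · i = 2077 × 1340 × 0.02770 = 77100 m³/day.

77100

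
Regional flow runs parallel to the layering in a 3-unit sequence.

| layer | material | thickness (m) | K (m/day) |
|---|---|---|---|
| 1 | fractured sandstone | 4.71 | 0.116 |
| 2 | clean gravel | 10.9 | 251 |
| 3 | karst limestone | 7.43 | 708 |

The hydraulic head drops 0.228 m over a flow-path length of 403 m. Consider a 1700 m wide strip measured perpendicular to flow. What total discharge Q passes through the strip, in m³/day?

7690

Flow is parallel to layering, so each bed carries its own Darcy discharge and the transmissivities add.
Σ(K_i·b_i) = 0.116×4.71 + 251×10.9 + 708×7.43 = 7997 m²/day.
Hydraulic gradient i = Δh / L = 0.228 / 403 = 0.0005658.
Q = Σ(K_i·b_i) · W · i = 7997 × 1700 × 0.0005658 = 7691 m³/day.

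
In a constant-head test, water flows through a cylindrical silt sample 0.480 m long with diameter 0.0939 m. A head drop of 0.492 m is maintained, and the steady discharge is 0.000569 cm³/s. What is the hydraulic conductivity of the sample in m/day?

0.00693

Cross-sectional area A = π·(d/2)² = π × (0.0939/2)² = 0.006925 m².
Convert discharge: 0.000569 cm³/s = 5.690e-10 m³/s.
Darcy's law rearranged: K = Q·L / (A·Δh) = 5.690e-10 × 0.480 / (0.006925 × 0.492) = 8.016e-08 m/s = 0.006926 m/day.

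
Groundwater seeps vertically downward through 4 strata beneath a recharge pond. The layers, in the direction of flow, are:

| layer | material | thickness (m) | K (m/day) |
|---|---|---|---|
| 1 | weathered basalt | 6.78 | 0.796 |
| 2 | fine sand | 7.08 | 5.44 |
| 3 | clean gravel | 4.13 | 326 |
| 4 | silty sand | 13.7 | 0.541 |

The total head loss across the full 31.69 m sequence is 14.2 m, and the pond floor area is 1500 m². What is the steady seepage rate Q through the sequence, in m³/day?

Flow is perpendicular to layering, so the layers act in series and the equivalent K is the thickness-weighted harmonic mean.
Total thickness L = 6.78 + 7.08 + 4.13 + 13.7 = 31.69 m.
Σ(b_i/K_i) = 6.78/0.796 + 7.08/5.44 + 4.13/326 + 13.7/0.541 = 35.16 d.
K_eq = L / Σ(b_i/K_i) = 31.69 / 35.16 = 0.9014 m/day.
Q = K_eq · A · (Δh/L) = 0.9014 × 1500 × (14.2/31.69) = 605.9 m³/day.

606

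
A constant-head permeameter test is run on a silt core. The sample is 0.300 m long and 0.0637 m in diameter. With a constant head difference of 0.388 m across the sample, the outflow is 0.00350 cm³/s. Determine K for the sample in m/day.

0.0734

Cross-sectional area A = π·(d/2)² = π × (0.0637/2)² = 0.003187 m².
Convert discharge: 0.00350 cm³/s = 3.500e-09 m³/s.
Darcy's law rearranged: K = Q·L / (A·Δh) = 3.500e-09 × 0.300 / (0.003187 × 0.388) = 8.492e-07 m/s = 0.07337 m/day.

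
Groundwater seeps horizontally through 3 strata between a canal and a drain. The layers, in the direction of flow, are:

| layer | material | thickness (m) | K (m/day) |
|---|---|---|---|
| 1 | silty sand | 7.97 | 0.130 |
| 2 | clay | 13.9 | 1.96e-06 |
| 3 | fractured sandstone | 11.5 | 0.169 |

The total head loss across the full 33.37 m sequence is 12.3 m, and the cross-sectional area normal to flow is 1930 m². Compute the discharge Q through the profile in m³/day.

0.00335

Flow is perpendicular to layering, so the layers act in series and the equivalent K is the thickness-weighted harmonic mean.
Total thickness L = 7.97 + 13.9 + 11.5 = 33.37 m.
Σ(b_i/K_i) = 7.97/0.130 + 13.9/1.96e-06 + 11.5/0.169 = 7.092e+06 d.
K_eq = L / Σ(b_i/K_i) = 33.37 / 7.092e+06 = 4.705e-06 m/day.
Q = K_eq · A · (Δh/L) = 4.705e-06 × 1930 × (12.3/33.37) = 0.003347 m³/day.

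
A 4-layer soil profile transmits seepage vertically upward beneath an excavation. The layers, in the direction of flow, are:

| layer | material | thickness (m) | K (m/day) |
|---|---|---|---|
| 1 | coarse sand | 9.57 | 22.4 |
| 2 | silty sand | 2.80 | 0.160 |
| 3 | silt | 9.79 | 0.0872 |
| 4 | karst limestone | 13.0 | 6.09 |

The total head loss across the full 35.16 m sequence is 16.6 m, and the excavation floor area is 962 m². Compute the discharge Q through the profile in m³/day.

Flow is perpendicular to layering, so the layers act in series and the equivalent K is the thickness-weighted harmonic mean.
Total thickness L = 9.57 + 2.80 + 9.79 + 13.0 = 35.16 m.
Σ(b_i/K_i) = 9.57/22.4 + 2.80/0.160 + 9.79/0.0872 + 13.0/6.09 = 132.3 d.
K_eq = L / Σ(b_i/K_i) = 35.16 / 132.3 = 0.2657 m/day.
Q = K_eq · A · (Δh/L) = 0.2657 × 962 × (16.6/35.16) = 120.7 m³/day.

121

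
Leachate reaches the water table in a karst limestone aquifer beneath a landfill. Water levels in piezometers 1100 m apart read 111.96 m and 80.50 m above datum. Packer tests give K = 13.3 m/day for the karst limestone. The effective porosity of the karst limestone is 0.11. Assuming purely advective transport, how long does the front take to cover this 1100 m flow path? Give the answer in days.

Hydraulic gradient i = (111.96 − 80.50) / 1100 = 31.46 / 1100 = 0.02860.
Darcy flux q = K · i = 13.30 × 0.02860 = 0.3804 m/day.
Seepage velocity v = q / n_e = 0.3804 / 0.11 = 3.458 m/day.
Travel time t = L / v = 1100 / 3.458 = 318.1 days.

318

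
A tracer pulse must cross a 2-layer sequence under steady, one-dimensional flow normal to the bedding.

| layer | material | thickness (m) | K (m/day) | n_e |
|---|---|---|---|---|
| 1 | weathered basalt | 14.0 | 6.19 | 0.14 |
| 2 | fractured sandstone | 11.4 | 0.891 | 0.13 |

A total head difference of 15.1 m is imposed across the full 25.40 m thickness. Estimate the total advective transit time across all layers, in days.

With flow normal to the layers, continuity requires the same specific discharge q through every layer.
Σ(b_i/K_i) = 14.0/6.19 + 11.4/0.891 = 15.06 d.
q = Δh / Σ(b_i/K_i) = 15.1 / 15.06 = 1.003 m/day.
In each layer the seepage velocity is v_i = q/n_i, so the layer transit time is t_i = b_i·n_i / q:
  layer 1 (weathered basalt): t_1 = 14.0 × 0.14 / 1.003 = 1.954 d
  layer 2 (fractured sandstone): t_2 = 11.4 × 0.13 / 1.003 = 1.478 d
Total t = Σ t_i = 3.432 days.

3.43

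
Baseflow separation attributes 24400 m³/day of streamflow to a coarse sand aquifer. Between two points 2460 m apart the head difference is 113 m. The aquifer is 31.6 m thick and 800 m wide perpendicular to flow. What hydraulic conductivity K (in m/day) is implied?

21.0

Cross-sectional area A = 800 × 31.6 = 25280 m².
Hydraulic gradient i = Δh / L = 113 / 2460 = 0.04593.
From Q = K·A·i, K = Q / (A·i) = 24400 / (25280 × 0.04593) = 21.01 m/day.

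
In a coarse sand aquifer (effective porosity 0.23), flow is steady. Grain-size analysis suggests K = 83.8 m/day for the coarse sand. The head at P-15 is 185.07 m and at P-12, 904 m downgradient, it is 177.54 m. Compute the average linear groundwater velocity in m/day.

Hydraulic gradient i = (185.07 − 177.54) / 904 = 7.53 / 904 = 0.008330.
Darcy flux q = K · i = 83.80 × 0.008330 = 0.6980 m/day.
Seepage velocity v = q / n_e = 0.6980 / 0.23 = 3.035 m/day.

3.03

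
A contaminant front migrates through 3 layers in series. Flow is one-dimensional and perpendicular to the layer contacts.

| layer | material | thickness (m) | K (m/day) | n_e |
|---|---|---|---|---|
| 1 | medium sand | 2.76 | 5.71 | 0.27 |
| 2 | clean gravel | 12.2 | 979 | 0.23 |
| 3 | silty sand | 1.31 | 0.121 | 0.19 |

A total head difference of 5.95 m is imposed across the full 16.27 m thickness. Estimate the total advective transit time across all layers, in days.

7.23

With flow normal to the layers, continuity requires the same specific discharge q through every layer.
Σ(b_i/K_i) = 2.76/5.71 + 12.2/979 + 1.31/0.121 = 11.32 d.
q = Δh / Σ(b_i/K_i) = 5.95 / 11.32 = 0.5255 m/day.
In each layer the seepage velocity is v_i = q/n_i, so the layer transit time is t_i = b_i·n_i / q:
  layer 1 (medium sand): t_1 = 2.76 × 0.27 / 0.5255 = 1.418 d
  layer 2 (clean gravel): t_2 = 12.2 × 0.23 / 0.5255 = 5.340 d
  layer 3 (silty sand): t_3 = 1.31 × 0.19 / 0.5255 = 0.4736 d
Total t = Σ t_i = 7.231 days.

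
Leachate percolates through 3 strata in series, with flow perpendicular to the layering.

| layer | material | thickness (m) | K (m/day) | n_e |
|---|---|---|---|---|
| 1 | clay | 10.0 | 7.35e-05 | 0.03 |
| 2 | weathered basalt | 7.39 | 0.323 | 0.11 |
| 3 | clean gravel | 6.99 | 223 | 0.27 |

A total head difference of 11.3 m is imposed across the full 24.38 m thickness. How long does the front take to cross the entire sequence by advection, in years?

98.9

With flow normal to the layers, continuity requires the same specific discharge q through every layer.
Σ(b_i/K_i) = 10.0/7.35e-05 + 7.39/0.323 + 6.99/223 = 1.361e+05 d.
q = Δh / Σ(b_i/K_i) = 11.3 / 1.361e+05 = 8.304e-05 m/day.
In each layer the seepage velocity is v_i = q/n_i, so the layer transit time is t_i = b_i·n_i / q:
  layer 1 (clay): t_1 = 10.0 × 0.03 / 8.304e-05 = 3613 d
  layer 2 (weathered basalt): t_2 = 7.39 × 0.11 / 8.304e-05 = 9789 d
  layer 3 (clean gravel): t_3 = 6.99 × 0.27 / 8.304e-05 = 22727 d
Total t = Σ t_i = 36129 days = 98.92 years.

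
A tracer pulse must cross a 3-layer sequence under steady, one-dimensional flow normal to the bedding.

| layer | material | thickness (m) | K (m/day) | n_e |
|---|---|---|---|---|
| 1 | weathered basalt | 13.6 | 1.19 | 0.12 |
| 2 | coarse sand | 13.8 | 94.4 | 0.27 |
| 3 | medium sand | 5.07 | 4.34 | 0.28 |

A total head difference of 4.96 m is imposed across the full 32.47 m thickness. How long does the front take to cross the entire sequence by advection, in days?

17.4

With flow normal to the layers, continuity requires the same specific discharge q through every layer.
Σ(b_i/K_i) = 13.6/1.19 + 13.8/94.4 + 5.07/4.34 = 12.74 d.
q = Δh / Σ(b_i/K_i) = 4.96 / 12.74 = 0.3892 m/day.
In each layer the seepage velocity is v_i = q/n_i, so the layer transit time is t_i = b_i·n_i / q:
  layer 1 (weathered basalt): t_1 = 13.6 × 0.12 / 0.3892 = 4.193 d
  layer 2 (coarse sand): t_2 = 13.8 × 0.27 / 0.3892 = 9.573 d
  layer 3 (medium sand): t_3 = 5.07 × 0.28 / 0.3892 = 3.647 d
Total t = Σ t_i = 17.41 days.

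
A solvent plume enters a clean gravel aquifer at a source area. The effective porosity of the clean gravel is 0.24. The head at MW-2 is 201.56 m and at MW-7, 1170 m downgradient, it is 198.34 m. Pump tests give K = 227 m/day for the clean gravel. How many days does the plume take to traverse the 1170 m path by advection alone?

449

Hydraulic gradient i = (201.56 − 198.34) / 1170 = 3.22 / 1170 = 0.002752.
Darcy flux q = K · i = 227.0 × 0.002752 = 0.6247 m/day.
Seepage velocity v = q / n_e = 0.6247 / 0.24 = 2.603 m/day.
Travel time t = L / v = 1170 / 2.603 = 449.5 days.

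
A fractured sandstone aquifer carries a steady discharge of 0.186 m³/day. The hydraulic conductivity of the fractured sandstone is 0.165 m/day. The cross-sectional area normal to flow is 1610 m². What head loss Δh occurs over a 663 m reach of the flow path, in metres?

From Q = K·A·i, i = Q / (K·A) = 0.186 / (0.1650 × 1610) = 0.0007002.
Head loss Δh = i · L = 0.0007002 × 663 = 0.4642 m.

0.464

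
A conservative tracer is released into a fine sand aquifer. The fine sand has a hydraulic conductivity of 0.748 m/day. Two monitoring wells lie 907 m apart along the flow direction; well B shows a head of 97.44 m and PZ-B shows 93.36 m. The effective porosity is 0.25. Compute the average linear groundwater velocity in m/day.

Hydraulic gradient i = (97.44 − 93.36) / 907 = 4.08 / 907 = 0.004498.
Darcy flux q = K · i = 0.7480 × 0.004498 = 0.003365 m/day.
Seepage velocity v = q / n_e = 0.003365 / 0.25 = 0.01346 m/day.

0.0135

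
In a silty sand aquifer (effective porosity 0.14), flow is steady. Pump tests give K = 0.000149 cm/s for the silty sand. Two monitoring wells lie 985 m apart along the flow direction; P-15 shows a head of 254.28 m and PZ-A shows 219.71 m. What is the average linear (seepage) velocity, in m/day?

Convert K: 0.000149 cm/s × 864 = 0.1287 m/day.
Hydraulic gradient i = (254.28 − 219.71) / 985 = 34.57 / 985 = 0.03510.
Darcy flux q = K · i = 0.1287 × 0.03510 = 0.004518 m/day.
Seepage velocity v = q / n_e = 0.004518 / 0.14 = 0.03227 m/day.

0.0323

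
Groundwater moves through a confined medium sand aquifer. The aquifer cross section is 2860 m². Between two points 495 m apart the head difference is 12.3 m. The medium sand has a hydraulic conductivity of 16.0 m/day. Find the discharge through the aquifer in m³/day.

Hydraulic gradient i = Δh / L = 12.3 / 495 = 0.02485.
Darcy's law: Q = K · A · i = 16.00 × 2860 × 0.02485 = 1137 m³/day.

1140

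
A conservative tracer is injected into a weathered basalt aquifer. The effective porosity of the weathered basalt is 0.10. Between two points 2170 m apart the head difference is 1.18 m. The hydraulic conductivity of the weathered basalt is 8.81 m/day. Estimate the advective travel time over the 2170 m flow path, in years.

124

Hydraulic gradient i = Δh / L = 1.18 / 2170 = 0.0005438.
Darcy flux q = K · i = 8.810 × 0.0005438 = 0.004791 m/day.
Seepage velocity v = q / n_e = 0.004791 / 0.10 = 0.04791 m/day.
Travel time t = L / v = 2170 / 0.04791 = 45296 days = 124.0 years.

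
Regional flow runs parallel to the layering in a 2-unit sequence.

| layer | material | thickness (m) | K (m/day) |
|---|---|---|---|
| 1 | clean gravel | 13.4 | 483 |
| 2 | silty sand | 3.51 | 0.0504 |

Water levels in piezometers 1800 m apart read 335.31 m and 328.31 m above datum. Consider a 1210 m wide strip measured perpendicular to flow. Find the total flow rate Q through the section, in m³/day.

30500

Flow is parallel to layering, so each bed carries its own Darcy discharge and the transmissivities add.
Σ(K_i·b_i) = 483×13.4 + 0.0504×3.51 = 6472 m²/day.
Hydraulic gradient i = (335.31 − 328.31) / 1800 = 7 / 1800 = 0.003889.
Q = Σ(K_i·b_i) · W · i = 6472 × 1210 × 0.003889 = 30456 m³/day.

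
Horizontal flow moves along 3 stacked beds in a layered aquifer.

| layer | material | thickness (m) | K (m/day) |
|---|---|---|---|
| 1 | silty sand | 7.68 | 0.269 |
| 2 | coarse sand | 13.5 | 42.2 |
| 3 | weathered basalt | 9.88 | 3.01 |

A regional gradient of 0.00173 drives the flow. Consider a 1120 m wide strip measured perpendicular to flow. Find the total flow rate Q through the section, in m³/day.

1170

Flow is parallel to layering, so each bed carries its own Darcy discharge and the transmissivities add.
Σ(K_i·b_i) = 0.269×7.68 + 42.2×13.5 + 3.01×9.88 = 601.5 m²/day.
Hydraulic gradient i = 0.00173.
Q = Σ(K_i·b_i) · W · i = 601.5 × 1120 × 0.001730 = 1165 m³/day.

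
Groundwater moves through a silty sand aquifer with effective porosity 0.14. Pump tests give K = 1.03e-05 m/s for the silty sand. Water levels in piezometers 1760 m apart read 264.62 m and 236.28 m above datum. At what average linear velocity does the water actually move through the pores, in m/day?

Convert K: 1.03e-05 m/s × 86400 = 0.8899 m/day.
Hydraulic gradient i = (264.62 − 236.28) / 1760 = 28.34 / 1760 = 0.01610.
Darcy flux q = K · i = 0.8899 × 0.01610 = 0.01433 m/day.
Seepage velocity v = q / n_e = 0.01433 / 0.14 = 0.1024 m/day.

0.102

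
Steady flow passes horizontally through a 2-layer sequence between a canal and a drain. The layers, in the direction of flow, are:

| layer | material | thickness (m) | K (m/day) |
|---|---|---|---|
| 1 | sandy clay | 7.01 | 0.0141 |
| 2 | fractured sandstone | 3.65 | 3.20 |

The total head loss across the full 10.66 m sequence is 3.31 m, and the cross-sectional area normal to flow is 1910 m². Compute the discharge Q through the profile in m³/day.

Flow is perpendicular to layering, so the layers act in series and the equivalent K is the thickness-weighted harmonic mean.
Total thickness L = 7.01 + 3.65 = 10.66 m.
Σ(b_i/K_i) = 7.01/0.0141 + 3.65/3.20 = 498.3 d.
K_eq = L / Σ(b_i/K_i) = 10.66 / 498.3 = 0.02139 m/day.
Q = K_eq · A · (Δh/L) = 0.02139 × 1910 × (3.31/10.66) = 12.69 m³/day.

12.7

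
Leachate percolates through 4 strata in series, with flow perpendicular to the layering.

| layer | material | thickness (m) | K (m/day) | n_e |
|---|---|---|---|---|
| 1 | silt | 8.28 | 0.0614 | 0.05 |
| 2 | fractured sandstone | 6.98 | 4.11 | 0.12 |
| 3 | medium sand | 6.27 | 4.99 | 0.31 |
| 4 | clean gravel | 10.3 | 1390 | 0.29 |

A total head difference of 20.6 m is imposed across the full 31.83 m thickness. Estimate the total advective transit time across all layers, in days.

With flow normal to the layers, continuity requires the same specific discharge q through every layer.
Σ(b_i/K_i) = 8.28/0.0614 + 6.98/4.11 + 6.27/4.99 + 10.3/1390 = 137.8 d.
q = Δh / Σ(b_i/K_i) = 20.6 / 137.8 = 0.1495 m/day.
In each layer the seepage velocity is v_i = q/n_i, so the layer transit time is t_i = b_i·n_i / q:
  layer 1 (silt): t_1 = 8.28 × 0.05 / 0.1495 = 2.770 d
  layer 2 (fractured sandstone): t_2 = 6.98 × 0.12 / 0.1495 = 5.604 d
  layer 3 (medium sand): t_3 = 6.27 × 0.31 / 0.1495 = 13.00 d
  layer 4 (clean gravel): t_4 = 10.3 × 0.29 / 0.1495 = 19.98 d
Total t = Σ t_i = 41.36 days.

41.4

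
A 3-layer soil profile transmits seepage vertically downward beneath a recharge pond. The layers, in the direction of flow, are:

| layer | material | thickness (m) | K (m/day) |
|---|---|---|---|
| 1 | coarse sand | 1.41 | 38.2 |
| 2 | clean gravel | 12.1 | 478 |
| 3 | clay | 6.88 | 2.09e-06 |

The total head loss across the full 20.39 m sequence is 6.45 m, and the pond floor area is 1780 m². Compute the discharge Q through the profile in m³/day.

0.00349

Flow is perpendicular to layering, so the layers act in series and the equivalent K is the thickness-weighted harmonic mean.
Total thickness L = 1.41 + 12.1 + 6.88 = 20.39 m.
Σ(b_i/K_i) = 1.41/38.2 + 12.1/478 + 6.88/2.09e-06 = 3.292e+06 d.
K_eq = L / Σ(b_i/K_i) = 20.39 / 3.292e+06 = 6.194e-06 m/day.
Q = K_eq · A · (Δh/L) = 6.194e-06 × 1780 × (6.45/20.39) = 0.003488 m³/day.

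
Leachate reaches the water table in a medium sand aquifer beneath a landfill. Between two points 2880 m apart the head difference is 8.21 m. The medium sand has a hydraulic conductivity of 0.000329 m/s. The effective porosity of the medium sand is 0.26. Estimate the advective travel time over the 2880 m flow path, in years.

25.3

Convert K: 0.000329 m/s × 86400 = 28.43 m/day.
Hydraulic gradient i = Δh / L = 8.21 / 2880 = 0.002851.
Darcy flux q = K · i = 28.43 × 0.002851 = 0.08103 m/day.
Seepage velocity v = q / n_e = 0.08103 / 0.26 = 0.3117 m/day.
Travel time t = L / v = 2880 / 0.3117 = 9241 days = 25.30 years.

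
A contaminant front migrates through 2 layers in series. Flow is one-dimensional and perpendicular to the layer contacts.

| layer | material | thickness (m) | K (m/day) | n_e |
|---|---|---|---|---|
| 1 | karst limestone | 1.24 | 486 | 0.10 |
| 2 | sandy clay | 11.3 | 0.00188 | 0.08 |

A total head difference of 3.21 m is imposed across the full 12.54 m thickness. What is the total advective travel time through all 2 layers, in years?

5.27

With flow normal to the layers, continuity requires the same specific discharge q through every layer.
Σ(b_i/K_i) = 1.24/486 + 11.3/0.00188 = 6011 d.
q = Δh / Σ(b_i/K_i) = 3.21 / 6011 = 0.0005341 m/day.
In each layer the seepage velocity is v_i = q/n_i, so the layer transit time is t_i = b_i·n_i / q:
  layer 1 (karst limestone): t_1 = 1.24 × 0.10 / 0.0005341 = 232.2 d
  layer 2 (sandy clay): t_2 = 11.3 × 0.08 / 0.0005341 = 1693 d
Total t = Σ t_i = 1925 days = 5.270 years.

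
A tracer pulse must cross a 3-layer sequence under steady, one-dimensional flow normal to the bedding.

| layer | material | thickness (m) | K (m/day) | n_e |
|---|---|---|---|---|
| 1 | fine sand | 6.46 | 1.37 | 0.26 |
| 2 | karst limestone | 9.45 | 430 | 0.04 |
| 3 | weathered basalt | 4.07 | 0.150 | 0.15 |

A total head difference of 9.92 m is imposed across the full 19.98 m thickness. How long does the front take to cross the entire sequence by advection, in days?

With flow normal to the layers, continuity requires the same specific discharge q through every layer.
Σ(b_i/K_i) = 6.46/1.37 + 9.45/430 + 4.07/0.150 = 31.87 d.
q = Δh / Σ(b_i/K_i) = 9.92 / 31.87 = 0.3113 m/day.
In each layer the seepage velocity is v_i = q/n_i, so the layer transit time is t_i = b_i·n_i / q:
  layer 1 (fine sand): t_1 = 6.46 × 0.26 / 0.3113 = 5.396 d
  layer 2 (karst limestone): t_2 = 9.45 × 0.04 / 0.3113 = 1.214 d
  layer 3 (weathered basalt): t_3 = 4.07 × 0.15 / 0.3113 = 1.961 d
Total t = Σ t_i = 8.572 days.

8.57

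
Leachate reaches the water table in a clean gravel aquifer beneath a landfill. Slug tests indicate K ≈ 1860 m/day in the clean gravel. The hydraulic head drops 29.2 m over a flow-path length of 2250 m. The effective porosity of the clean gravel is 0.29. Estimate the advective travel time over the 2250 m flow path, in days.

Hydraulic gradient i = Δh / L = 29.2 / 2250 = 0.01298.
Darcy flux q = K · i = 1860 × 0.01298 = 24.14 m/day.
Seepage velocity v = q / n_e = 24.14 / 0.29 = 83.24 m/day.
Travel time t = L / v = 2250 / 83.24 = 27.03 days.

27.0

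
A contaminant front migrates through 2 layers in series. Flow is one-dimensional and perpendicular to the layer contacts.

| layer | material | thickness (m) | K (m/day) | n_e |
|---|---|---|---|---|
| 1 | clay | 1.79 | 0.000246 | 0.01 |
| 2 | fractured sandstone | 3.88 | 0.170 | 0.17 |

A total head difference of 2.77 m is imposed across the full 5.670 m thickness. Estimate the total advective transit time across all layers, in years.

With flow normal to the layers, continuity requires the same specific discharge q through every layer.
Σ(b_i/K_i) = 1.79/0.000246 + 3.88/0.170 = 7299 d.
q = Δh / Σ(b_i/K_i) = 2.77 / 7299 = 0.0003795 m/day.
In each layer the seepage velocity is v_i = q/n_i, so the layer transit time is t_i = b_i·n_i / q:
  layer 1 (clay): t_1 = 1.79 × 0.01 / 0.0003795 = 47.17 d
  layer 2 (fractured sandstone): t_2 = 3.88 × 0.17 / 0.0003795 = 1738 d
Total t = Σ t_i = 1785 days = 4.888 years.

4.89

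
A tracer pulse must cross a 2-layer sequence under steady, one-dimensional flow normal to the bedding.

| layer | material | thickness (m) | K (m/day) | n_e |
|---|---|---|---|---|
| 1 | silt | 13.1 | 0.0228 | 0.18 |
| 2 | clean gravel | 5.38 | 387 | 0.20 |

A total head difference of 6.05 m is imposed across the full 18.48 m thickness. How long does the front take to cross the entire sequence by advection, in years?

0.893

With flow normal to the layers, continuity requires the same specific discharge q through every layer.
Σ(b_i/K_i) = 13.1/0.0228 + 5.38/387 = 574.6 d.
q = Δh / Σ(b_i/K_i) = 6.05 / 574.6 = 0.01053 m/day.
In each layer the seepage velocity is v_i = q/n_i, so the layer transit time is t_i = b_i·n_i / q:
  layer 1 (silt): t_1 = 13.1 × 0.18 / 0.01053 = 223.9 d
  layer 2 (clean gravel): t_2 = 5.38 × 0.20 / 0.01053 = 102.2 d
Total t = Σ t_i = 326.1 days = 0.8929 years.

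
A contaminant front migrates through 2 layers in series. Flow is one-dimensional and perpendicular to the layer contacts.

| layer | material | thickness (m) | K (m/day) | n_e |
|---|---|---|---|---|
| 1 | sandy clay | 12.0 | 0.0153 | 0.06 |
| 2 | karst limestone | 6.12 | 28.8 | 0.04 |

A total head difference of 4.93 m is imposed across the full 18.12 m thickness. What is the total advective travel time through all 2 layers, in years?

0.420

With flow normal to the layers, continuity requires the same specific discharge q through every layer.
Σ(b_i/K_i) = 12.0/0.0153 + 6.12/28.8 = 784.5 d.
q = Δh / Σ(b_i/K_i) = 4.93 / 784.5 = 0.006284 m/day.
In each layer the seepage velocity is v_i = q/n_i, so the layer transit time is t_i = b_i·n_i / q:
  layer 1 (sandy clay): t_1 = 12.0 × 0.06 / 0.006284 = 114.6 d
  layer 2 (karst limestone): t_2 = 6.12 × 0.04 / 0.006284 = 38.96 d
Total t = Σ t_i = 153.5 days = 0.4203 years.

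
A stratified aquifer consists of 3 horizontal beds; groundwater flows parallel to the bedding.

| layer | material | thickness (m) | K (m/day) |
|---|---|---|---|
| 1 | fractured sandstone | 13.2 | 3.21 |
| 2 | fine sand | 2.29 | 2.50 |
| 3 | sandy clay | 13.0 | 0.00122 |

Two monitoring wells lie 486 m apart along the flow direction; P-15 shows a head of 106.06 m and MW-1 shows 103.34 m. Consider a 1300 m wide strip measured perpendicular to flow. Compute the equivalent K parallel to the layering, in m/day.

Flow is parallel to layering, so each bed carries its own Darcy discharge and the transmissivities add.
Σ(K_i·b_i) = 3.21×13.2 + 2.50×2.29 + 0.00122×13.0 = 48.11 m²/day.
Total thickness b = 28.49 m, so K_eq = Σ(K_i·b_i)/b = 1.689 m/day.

1.69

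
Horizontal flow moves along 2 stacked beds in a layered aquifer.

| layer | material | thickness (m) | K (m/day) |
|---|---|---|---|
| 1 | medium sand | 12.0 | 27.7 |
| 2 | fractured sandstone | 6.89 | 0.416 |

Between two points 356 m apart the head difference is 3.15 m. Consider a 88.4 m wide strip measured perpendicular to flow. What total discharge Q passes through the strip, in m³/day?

Flow is parallel to layering, so each bed carries its own Darcy discharge and the transmissivities add.
Σ(K_i·b_i) = 27.7×12.0 + 0.416×6.89 = 335.3 m²/day.
Hydraulic gradient i = Δh / L = 3.15 / 356 = 0.008848.
Q = Σ(K_i·b_i) · W · i = 335.3 × 88.4 × 0.008848 = 262.2 m³/day.

262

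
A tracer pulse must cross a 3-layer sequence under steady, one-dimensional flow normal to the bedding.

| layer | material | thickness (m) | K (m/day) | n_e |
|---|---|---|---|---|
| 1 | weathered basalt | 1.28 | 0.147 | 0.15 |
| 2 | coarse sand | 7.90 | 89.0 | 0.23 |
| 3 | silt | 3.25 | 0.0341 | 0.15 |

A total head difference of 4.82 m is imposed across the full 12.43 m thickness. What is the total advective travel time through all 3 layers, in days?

With flow normal to the layers, continuity requires the same specific discharge q through every layer.
Σ(b_i/K_i) = 1.28/0.147 + 7.90/89.0 + 3.25/0.0341 = 104.1 d.
q = Δh / Σ(b_i/K_i) = 4.82 / 104.1 = 0.04630 m/day.
In each layer the seepage velocity is v_i = q/n_i, so the layer transit time is t_i = b_i·n_i / q:
  layer 1 (weathered basalt): t_1 = 1.28 × 0.15 / 0.04630 = 4.147 d
  layer 2 (coarse sand): t_2 = 7.90 × 0.23 / 0.04630 = 39.24 d
  layer 3 (silt): t_3 = 3.25 × 0.15 / 0.04630 = 10.53 d
Total t = Σ t_i = 53.92 days.

53.9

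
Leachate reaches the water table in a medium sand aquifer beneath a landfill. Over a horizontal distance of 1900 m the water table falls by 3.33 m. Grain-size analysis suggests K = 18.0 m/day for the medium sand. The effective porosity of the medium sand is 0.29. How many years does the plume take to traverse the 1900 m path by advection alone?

Hydraulic gradient i = Δh / L = 3.33 / 1900 = 0.001753.
Darcy flux q = K · i = 18.00 × 0.001753 = 0.03155 m/day.
Seepage velocity v = q / n_e = 0.03155 / 0.29 = 0.1088 m/day.
Travel time t = L / v = 1900 / 0.1088 = 17466 days = 47.82 years.

47.8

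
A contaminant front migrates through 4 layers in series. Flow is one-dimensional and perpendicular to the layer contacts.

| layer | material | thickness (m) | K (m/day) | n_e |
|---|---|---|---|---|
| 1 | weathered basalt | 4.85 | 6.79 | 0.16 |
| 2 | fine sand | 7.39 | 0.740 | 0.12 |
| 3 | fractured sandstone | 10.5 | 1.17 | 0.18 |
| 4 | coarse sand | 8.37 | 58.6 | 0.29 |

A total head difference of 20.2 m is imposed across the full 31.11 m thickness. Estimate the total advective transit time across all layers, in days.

With flow normal to the layers, continuity requires the same specific discharge q through every layer.
Σ(b_i/K_i) = 4.85/6.79 + 7.39/0.740 + 10.5/1.17 + 8.37/58.6 = 19.82 d.
q = Δh / Σ(b_i/K_i) = 20.2 / 19.82 = 1.019 m/day.
In each layer the seepage velocity is v_i = q/n_i, so the layer transit time is t_i = b_i·n_i / q:
  layer 1 (weathered basalt): t_1 = 4.85 × 0.16 / 1.019 = 0.7613 d
  layer 2 (fine sand): t_2 = 7.39 × 0.12 / 1.019 = 0.8700 d
  layer 3 (fractured sandstone): t_3 = 10.5 × 0.18 / 1.019 = 1.854 d
  layer 4 (coarse sand): t_4 = 8.37 × 0.29 / 1.019 = 2.381 d
Total t = Σ t_i = 5.867 days.

5.87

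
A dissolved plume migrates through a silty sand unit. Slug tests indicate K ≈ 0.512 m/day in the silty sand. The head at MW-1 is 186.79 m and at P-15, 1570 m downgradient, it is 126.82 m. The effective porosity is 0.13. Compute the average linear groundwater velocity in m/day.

Hydraulic gradient i = (186.79 − 126.82) / 1570 = 59.97 / 1570 = 0.03820.
Darcy flux q = K · i = 0.5120 × 0.03820 = 0.01956 m/day.
Seepage velocity v = q / n_e = 0.01956 / 0.13 = 0.1504 m/day.

0.150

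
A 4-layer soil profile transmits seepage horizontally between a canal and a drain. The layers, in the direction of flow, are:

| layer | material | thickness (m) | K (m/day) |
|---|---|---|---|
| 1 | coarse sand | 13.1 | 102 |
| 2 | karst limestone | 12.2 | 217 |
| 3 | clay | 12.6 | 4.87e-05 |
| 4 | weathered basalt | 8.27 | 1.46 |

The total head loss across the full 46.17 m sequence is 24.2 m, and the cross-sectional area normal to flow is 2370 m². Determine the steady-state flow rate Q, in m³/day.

Flow is perpendicular to layering, so the layers act in series and the equivalent K is the thickness-weighted harmonic mean.
Total thickness L = 13.1 + 12.2 + 12.6 + 8.27 = 46.17 m.
Σ(b_i/K_i) = 13.1/102 + 12.2/217 + 12.6/4.87e-05 + 8.27/1.46 = 2.587e+05 d.
K_eq = L / Σ(b_i/K_i) = 46.17 / 2.587e+05 = 0.0001784 m/day.
Q = K_eq · A · (Δh/L) = 0.0001784 × 2370 × (24.2/46.17) = 0.2217 m³/day.

0.222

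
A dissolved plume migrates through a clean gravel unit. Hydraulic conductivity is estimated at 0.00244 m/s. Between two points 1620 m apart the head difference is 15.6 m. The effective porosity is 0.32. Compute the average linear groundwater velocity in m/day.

Convert K: 0.00244 m/s × 86400 = 210.8 m/day.
Hydraulic gradient i = Δh / L = 15.6 / 1620 = 0.009630.
Darcy flux q = K · i = 210.8 × 0.009630 = 2.030 m/day.
Seepage velocity v = q / n_e = 2.030 / 0.32 = 6.344 m/day.

6.34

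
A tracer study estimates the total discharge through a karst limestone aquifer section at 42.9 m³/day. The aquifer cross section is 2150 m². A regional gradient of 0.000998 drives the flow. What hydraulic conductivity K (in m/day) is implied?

20.0

Hydraulic gradient i = 0.000998.
From Q = K·A·i, K = Q / (A·i) = 42.9 / (2150 × 0.0009980) = 19.99 m/day.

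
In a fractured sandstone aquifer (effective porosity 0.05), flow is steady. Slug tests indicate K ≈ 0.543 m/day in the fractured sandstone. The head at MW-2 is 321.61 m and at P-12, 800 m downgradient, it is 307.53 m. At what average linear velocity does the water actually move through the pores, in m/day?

Hydraulic gradient i = (321.61 − 307.53) / 800 = 14.08 / 800 = 0.01760.
Darcy flux q = K · i = 0.5430 × 0.01760 = 0.009557 m/day.
Seepage velocity v = q / n_e = 0.009557 / 0.05 = 0.1911 m/day.

0.191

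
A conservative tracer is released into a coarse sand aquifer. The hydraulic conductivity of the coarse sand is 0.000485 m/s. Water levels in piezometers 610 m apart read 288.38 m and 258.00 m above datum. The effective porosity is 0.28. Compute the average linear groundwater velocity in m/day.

7.45

Convert K: 0.000485 m/s × 86400 = 41.90 m/day.
Hydraulic gradient i = (288.38 − 258.00) / 610 = 30.38 / 610 = 0.04980.
Darcy flux q = K · i = 41.90 × 0.04980 = 2.087 m/day.
Seepage velocity v = q / n_e = 2.087 / 0.28 = 7.453 m/day.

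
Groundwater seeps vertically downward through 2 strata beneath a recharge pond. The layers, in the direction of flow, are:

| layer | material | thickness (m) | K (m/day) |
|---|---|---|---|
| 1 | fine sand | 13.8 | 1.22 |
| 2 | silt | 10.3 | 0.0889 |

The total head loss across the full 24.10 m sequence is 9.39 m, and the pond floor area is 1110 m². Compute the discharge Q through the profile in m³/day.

82.0

Flow is perpendicular to layering, so the layers act in series and the equivalent K is the thickness-weighted harmonic mean.
Total thickness L = 13.8 + 10.3 = 24.10 m.
Σ(b_i/K_i) = 13.8/1.22 + 10.3/0.0889 = 127.2 d.
K_eq = L / Σ(b_i/K_i) = 24.10 / 127.2 = 0.1895 m/day.
Q = K_eq · A · (Δh/L) = 0.1895 × 1110 × (9.39/24.10) = 81.96 m³/day.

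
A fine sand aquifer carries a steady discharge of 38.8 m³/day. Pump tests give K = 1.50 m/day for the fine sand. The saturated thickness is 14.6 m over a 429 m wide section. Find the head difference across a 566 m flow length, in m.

2.34

Cross-sectional area A = 429 × 14.6 = 6263 m².
From Q = K·A·i, i = Q / (K·A) = 38.8 / (1.500 × 6263) = 0.004130.
Head loss Δh = i · L = 0.004130 × 566 = 2.337 m.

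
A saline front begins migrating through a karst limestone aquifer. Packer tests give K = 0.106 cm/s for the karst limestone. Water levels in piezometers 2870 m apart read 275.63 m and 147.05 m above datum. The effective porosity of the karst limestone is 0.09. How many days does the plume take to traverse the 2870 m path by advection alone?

Convert K: 0.106 cm/s × 864 = 91.58 m/day.
Hydraulic gradient i = (275.63 − 147.05) / 2870 = 128.58 / 2870 = 0.04480.
Darcy flux q = K · i = 91.58 × 0.04480 = 4.103 m/day.
Seepage velocity v = q / n_e = 4.103 / 0.09 = 45.59 m/day.
Travel time t = L / v = 2870 / 45.59 = 62.95 days.

63.0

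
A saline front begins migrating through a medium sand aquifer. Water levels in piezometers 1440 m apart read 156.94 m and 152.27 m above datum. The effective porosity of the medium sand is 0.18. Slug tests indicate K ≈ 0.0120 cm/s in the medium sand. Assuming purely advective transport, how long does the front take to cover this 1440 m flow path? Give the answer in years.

Convert K: 0.0120 cm/s × 864 = 10.37 m/day.
Hydraulic gradient i = (156.94 − 152.27) / 1440 = 4.67 / 1440 = 0.003243.
Darcy flux q = K · i = 10.37 × 0.003243 = 0.03362 m/day.
Seepage velocity v = q / n_e = 0.03362 / 0.18 = 0.1868 m/day.
Travel time t = L / v = 1440 / 0.1868 = 7709 days = 21.11 years.

21.1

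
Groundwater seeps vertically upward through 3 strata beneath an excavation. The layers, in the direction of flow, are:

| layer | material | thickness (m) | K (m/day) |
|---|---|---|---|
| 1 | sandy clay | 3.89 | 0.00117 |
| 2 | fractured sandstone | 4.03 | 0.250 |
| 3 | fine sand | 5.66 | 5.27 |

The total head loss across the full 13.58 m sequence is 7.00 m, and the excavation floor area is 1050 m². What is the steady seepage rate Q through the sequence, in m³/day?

2.20

Flow is perpendicular to layering, so the layers act in series and the equivalent K is the thickness-weighted harmonic mean.
Total thickness L = 3.89 + 4.03 + 5.66 = 13.58 m.
Σ(b_i/K_i) = 3.89/0.00117 + 4.03/0.250 + 5.66/5.27 = 3342 d.
K_eq = L / Σ(b_i/K_i) = 13.58 / 3342 = 0.004063 m/day.
Q = K_eq · A · (Δh/L) = 0.004063 × 1050 × (7.00/13.58) = 2.199 m³/day.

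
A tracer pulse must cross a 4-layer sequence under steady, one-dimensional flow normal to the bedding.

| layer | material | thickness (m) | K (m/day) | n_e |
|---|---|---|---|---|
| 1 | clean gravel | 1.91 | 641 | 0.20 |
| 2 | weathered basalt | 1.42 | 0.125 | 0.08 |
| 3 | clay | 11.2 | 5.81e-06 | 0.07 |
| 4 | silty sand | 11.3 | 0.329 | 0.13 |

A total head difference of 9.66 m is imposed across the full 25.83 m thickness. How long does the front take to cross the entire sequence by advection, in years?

With flow normal to the layers, continuity requires the same specific discharge q through every layer.
Σ(b_i/K_i) = 1.91/641 + 1.42/0.125 + 11.2/5.81e-06 + 11.3/0.329 = 1.928e+06 d.
q = Δh / Σ(b_i/K_i) = 9.66 / 1.928e+06 = 5.011e-06 m/day.
In each layer the seepage velocity is v_i = q/n_i, so the layer transit time is t_i = b_i·n_i / q:
  layer 1 (clean gravel): t_1 = 1.91 × 0.20 / 5.011e-06 = 76232 d
  layer 2 (weathered basalt): t_2 = 1.42 × 0.08 / 5.011e-06 = 22670 d
  layer 3 (clay): t_3 = 11.2 × 0.07 / 5.011e-06 = 1.565e+05 d
  layer 4 (silty sand): t_4 = 11.3 × 0.13 / 5.011e-06 = 2.932e+05 d
Total t = Σ t_i = 5.485e+05 days = 1502 years.

1500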